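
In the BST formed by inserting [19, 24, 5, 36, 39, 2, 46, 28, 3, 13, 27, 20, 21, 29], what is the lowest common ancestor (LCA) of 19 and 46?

Tree insertion order: [19, 24, 5, 36, 39, 2, 46, 28, 3, 13, 27, 20, 21, 29]
Tree (level-order array): [19, 5, 24, 2, 13, 20, 36, None, 3, None, None, None, 21, 28, 39, None, None, None, None, 27, 29, None, 46]
In a BST, the LCA of p=19, q=46 is the first node v on the
root-to-leaf path with p <= v <= q (go left if both < v, right if both > v).
Walk from root:
  at 19: 19 <= 19 <= 46, this is the LCA
LCA = 19


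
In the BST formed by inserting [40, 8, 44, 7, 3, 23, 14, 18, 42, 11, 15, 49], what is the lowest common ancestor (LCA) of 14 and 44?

Tree insertion order: [40, 8, 44, 7, 3, 23, 14, 18, 42, 11, 15, 49]
Tree (level-order array): [40, 8, 44, 7, 23, 42, 49, 3, None, 14, None, None, None, None, None, None, None, 11, 18, None, None, 15]
In a BST, the LCA of p=14, q=44 is the first node v on the
root-to-leaf path with p <= v <= q (go left if both < v, right if both > v).
Walk from root:
  at 40: 14 <= 40 <= 44, this is the LCA
LCA = 40


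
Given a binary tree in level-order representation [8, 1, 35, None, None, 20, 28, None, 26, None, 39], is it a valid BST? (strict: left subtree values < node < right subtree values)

Level-order array: [8, 1, 35, None, None, 20, 28, None, 26, None, 39]
Validate using subtree bounds (lo, hi): at each node, require lo < value < hi,
then recurse left with hi=value and right with lo=value.
Preorder trace (stopping at first violation):
  at node 8 with bounds (-inf, +inf): OK
  at node 1 with bounds (-inf, 8): OK
  at node 35 with bounds (8, +inf): OK
  at node 20 with bounds (8, 35): OK
  at node 26 with bounds (20, 35): OK
  at node 28 with bounds (35, +inf): VIOLATION
Node 28 violates its bound: not (35 < 28 < +inf).
Result: Not a valid BST


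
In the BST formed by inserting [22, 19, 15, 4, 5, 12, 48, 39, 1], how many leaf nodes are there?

Tree built from: [22, 19, 15, 4, 5, 12, 48, 39, 1]
Tree (level-order array): [22, 19, 48, 15, None, 39, None, 4, None, None, None, 1, 5, None, None, None, 12]
Rule: A leaf has 0 children.
Per-node child counts:
  node 22: 2 child(ren)
  node 19: 1 child(ren)
  node 15: 1 child(ren)
  node 4: 2 child(ren)
  node 1: 0 child(ren)
  node 5: 1 child(ren)
  node 12: 0 child(ren)
  node 48: 1 child(ren)
  node 39: 0 child(ren)
Matching nodes: [1, 12, 39]
Count of leaf nodes: 3


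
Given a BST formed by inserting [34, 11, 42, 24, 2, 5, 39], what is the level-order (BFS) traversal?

Tree insertion order: [34, 11, 42, 24, 2, 5, 39]
Tree (level-order array): [34, 11, 42, 2, 24, 39, None, None, 5]
BFS from the root, enqueuing left then right child of each popped node:
  queue [34] -> pop 34, enqueue [11, 42], visited so far: [34]
  queue [11, 42] -> pop 11, enqueue [2, 24], visited so far: [34, 11]
  queue [42, 2, 24] -> pop 42, enqueue [39], visited so far: [34, 11, 42]
  queue [2, 24, 39] -> pop 2, enqueue [5], visited so far: [34, 11, 42, 2]
  queue [24, 39, 5] -> pop 24, enqueue [none], visited so far: [34, 11, 42, 2, 24]
  queue [39, 5] -> pop 39, enqueue [none], visited so far: [34, 11, 42, 2, 24, 39]
  queue [5] -> pop 5, enqueue [none], visited so far: [34, 11, 42, 2, 24, 39, 5]
Result: [34, 11, 42, 2, 24, 39, 5]


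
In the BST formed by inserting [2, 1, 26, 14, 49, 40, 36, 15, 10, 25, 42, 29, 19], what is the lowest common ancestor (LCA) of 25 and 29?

Tree insertion order: [2, 1, 26, 14, 49, 40, 36, 15, 10, 25, 42, 29, 19]
Tree (level-order array): [2, 1, 26, None, None, 14, 49, 10, 15, 40, None, None, None, None, 25, 36, 42, 19, None, 29]
In a BST, the LCA of p=25, q=29 is the first node v on the
root-to-leaf path with p <= v <= q (go left if both < v, right if both > v).
Walk from root:
  at 2: both 25 and 29 > 2, go right
  at 26: 25 <= 26 <= 29, this is the LCA
LCA = 26


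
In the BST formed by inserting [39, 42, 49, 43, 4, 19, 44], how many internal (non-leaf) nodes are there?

Tree built from: [39, 42, 49, 43, 4, 19, 44]
Tree (level-order array): [39, 4, 42, None, 19, None, 49, None, None, 43, None, None, 44]
Rule: An internal node has at least one child.
Per-node child counts:
  node 39: 2 child(ren)
  node 4: 1 child(ren)
  node 19: 0 child(ren)
  node 42: 1 child(ren)
  node 49: 1 child(ren)
  node 43: 1 child(ren)
  node 44: 0 child(ren)
Matching nodes: [39, 4, 42, 49, 43]
Count of internal (non-leaf) nodes: 5


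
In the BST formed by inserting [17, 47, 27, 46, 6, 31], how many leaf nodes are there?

Tree built from: [17, 47, 27, 46, 6, 31]
Tree (level-order array): [17, 6, 47, None, None, 27, None, None, 46, 31]
Rule: A leaf has 0 children.
Per-node child counts:
  node 17: 2 child(ren)
  node 6: 0 child(ren)
  node 47: 1 child(ren)
  node 27: 1 child(ren)
  node 46: 1 child(ren)
  node 31: 0 child(ren)
Matching nodes: [6, 31]
Count of leaf nodes: 2


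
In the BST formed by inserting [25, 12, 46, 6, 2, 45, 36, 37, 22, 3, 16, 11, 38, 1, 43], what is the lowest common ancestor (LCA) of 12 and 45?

Tree insertion order: [25, 12, 46, 6, 2, 45, 36, 37, 22, 3, 16, 11, 38, 1, 43]
Tree (level-order array): [25, 12, 46, 6, 22, 45, None, 2, 11, 16, None, 36, None, 1, 3, None, None, None, None, None, 37, None, None, None, None, None, 38, None, 43]
In a BST, the LCA of p=12, q=45 is the first node v on the
root-to-leaf path with p <= v <= q (go left if both < v, right if both > v).
Walk from root:
  at 25: 12 <= 25 <= 45, this is the LCA
LCA = 25


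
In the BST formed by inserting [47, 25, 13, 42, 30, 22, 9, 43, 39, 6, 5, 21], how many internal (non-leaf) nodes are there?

Tree built from: [47, 25, 13, 42, 30, 22, 9, 43, 39, 6, 5, 21]
Tree (level-order array): [47, 25, None, 13, 42, 9, 22, 30, 43, 6, None, 21, None, None, 39, None, None, 5]
Rule: An internal node has at least one child.
Per-node child counts:
  node 47: 1 child(ren)
  node 25: 2 child(ren)
  node 13: 2 child(ren)
  node 9: 1 child(ren)
  node 6: 1 child(ren)
  node 5: 0 child(ren)
  node 22: 1 child(ren)
  node 21: 0 child(ren)
  node 42: 2 child(ren)
  node 30: 1 child(ren)
  node 39: 0 child(ren)
  node 43: 0 child(ren)
Matching nodes: [47, 25, 13, 9, 6, 22, 42, 30]
Count of internal (non-leaf) nodes: 8


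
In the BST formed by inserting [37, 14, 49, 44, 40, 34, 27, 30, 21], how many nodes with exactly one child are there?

Tree built from: [37, 14, 49, 44, 40, 34, 27, 30, 21]
Tree (level-order array): [37, 14, 49, None, 34, 44, None, 27, None, 40, None, 21, 30]
Rule: These are nodes with exactly 1 non-null child.
Per-node child counts:
  node 37: 2 child(ren)
  node 14: 1 child(ren)
  node 34: 1 child(ren)
  node 27: 2 child(ren)
  node 21: 0 child(ren)
  node 30: 0 child(ren)
  node 49: 1 child(ren)
  node 44: 1 child(ren)
  node 40: 0 child(ren)
Matching nodes: [14, 34, 49, 44]
Count of nodes with exactly one child: 4


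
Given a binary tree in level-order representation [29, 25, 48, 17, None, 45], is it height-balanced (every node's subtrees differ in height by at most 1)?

Tree (level-order array): [29, 25, 48, 17, None, 45]
Definition: a tree is height-balanced if, at every node, |h(left) - h(right)| <= 1 (empty subtree has height -1).
Bottom-up per-node check:
  node 17: h_left=-1, h_right=-1, diff=0 [OK], height=0
  node 25: h_left=0, h_right=-1, diff=1 [OK], height=1
  node 45: h_left=-1, h_right=-1, diff=0 [OK], height=0
  node 48: h_left=0, h_right=-1, diff=1 [OK], height=1
  node 29: h_left=1, h_right=1, diff=0 [OK], height=2
All nodes satisfy the balance condition.
Result: Balanced


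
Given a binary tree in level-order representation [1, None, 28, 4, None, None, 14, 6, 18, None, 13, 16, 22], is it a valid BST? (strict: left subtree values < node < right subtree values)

Level-order array: [1, None, 28, 4, None, None, 14, 6, 18, None, 13, 16, 22]
Validate using subtree bounds (lo, hi): at each node, require lo < value < hi,
then recurse left with hi=value and right with lo=value.
Preorder trace (stopping at first violation):
  at node 1 with bounds (-inf, +inf): OK
  at node 28 with bounds (1, +inf): OK
  at node 4 with bounds (1, 28): OK
  at node 14 with bounds (4, 28): OK
  at node 6 with bounds (4, 14): OK
  at node 13 with bounds (6, 14): OK
  at node 18 with bounds (14, 28): OK
  at node 16 with bounds (14, 18): OK
  at node 22 with bounds (18, 28): OK
No violation found at any node.
Result: Valid BST


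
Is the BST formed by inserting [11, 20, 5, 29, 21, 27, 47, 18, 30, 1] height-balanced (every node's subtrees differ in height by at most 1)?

Tree (level-order array): [11, 5, 20, 1, None, 18, 29, None, None, None, None, 21, 47, None, 27, 30]
Definition: a tree is height-balanced if, at every node, |h(left) - h(right)| <= 1 (empty subtree has height -1).
Bottom-up per-node check:
  node 1: h_left=-1, h_right=-1, diff=0 [OK], height=0
  node 5: h_left=0, h_right=-1, diff=1 [OK], height=1
  node 18: h_left=-1, h_right=-1, diff=0 [OK], height=0
  node 27: h_left=-1, h_right=-1, diff=0 [OK], height=0
  node 21: h_left=-1, h_right=0, diff=1 [OK], height=1
  node 30: h_left=-1, h_right=-1, diff=0 [OK], height=0
  node 47: h_left=0, h_right=-1, diff=1 [OK], height=1
  node 29: h_left=1, h_right=1, diff=0 [OK], height=2
  node 20: h_left=0, h_right=2, diff=2 [FAIL (|0-2|=2 > 1)], height=3
  node 11: h_left=1, h_right=3, diff=2 [FAIL (|1-3|=2 > 1)], height=4
Node 20 violates the condition: |0 - 2| = 2 > 1.
Result: Not balanced


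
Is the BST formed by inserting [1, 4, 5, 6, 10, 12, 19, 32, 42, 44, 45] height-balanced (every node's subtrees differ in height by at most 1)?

Tree (level-order array): [1, None, 4, None, 5, None, 6, None, 10, None, 12, None, 19, None, 32, None, 42, None, 44, None, 45]
Definition: a tree is height-balanced if, at every node, |h(left) - h(right)| <= 1 (empty subtree has height -1).
Bottom-up per-node check:
  node 45: h_left=-1, h_right=-1, diff=0 [OK], height=0
  node 44: h_left=-1, h_right=0, diff=1 [OK], height=1
  node 42: h_left=-1, h_right=1, diff=2 [FAIL (|-1-1|=2 > 1)], height=2
  node 32: h_left=-1, h_right=2, diff=3 [FAIL (|-1-2|=3 > 1)], height=3
  node 19: h_left=-1, h_right=3, diff=4 [FAIL (|-1-3|=4 > 1)], height=4
  node 12: h_left=-1, h_right=4, diff=5 [FAIL (|-1-4|=5 > 1)], height=5
  node 10: h_left=-1, h_right=5, diff=6 [FAIL (|-1-5|=6 > 1)], height=6
  node 6: h_left=-1, h_right=6, diff=7 [FAIL (|-1-6|=7 > 1)], height=7
  node 5: h_left=-1, h_right=7, diff=8 [FAIL (|-1-7|=8 > 1)], height=8
  node 4: h_left=-1, h_right=8, diff=9 [FAIL (|-1-8|=9 > 1)], height=9
  node 1: h_left=-1, h_right=9, diff=10 [FAIL (|-1-9|=10 > 1)], height=10
Node 42 violates the condition: |-1 - 1| = 2 > 1.
Result: Not balanced


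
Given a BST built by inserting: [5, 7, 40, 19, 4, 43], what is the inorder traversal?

Tree insertion order: [5, 7, 40, 19, 4, 43]
Tree (level-order array): [5, 4, 7, None, None, None, 40, 19, 43]
Inorder traversal: [4, 5, 7, 19, 40, 43]


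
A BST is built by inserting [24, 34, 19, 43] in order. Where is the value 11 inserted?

Starting tree (level order): [24, 19, 34, None, None, None, 43]
Insertion path: 24 -> 19
Result: insert 11 as left child of 19
Final tree (level order): [24, 19, 34, 11, None, None, 43]


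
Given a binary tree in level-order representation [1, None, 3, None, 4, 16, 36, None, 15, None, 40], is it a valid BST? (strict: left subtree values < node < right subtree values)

Level-order array: [1, None, 3, None, 4, 16, 36, None, 15, None, 40]
Validate using subtree bounds (lo, hi): at each node, require lo < value < hi,
then recurse left with hi=value and right with lo=value.
Preorder trace (stopping at first violation):
  at node 1 with bounds (-inf, +inf): OK
  at node 3 with bounds (1, +inf): OK
  at node 4 with bounds (3, +inf): OK
  at node 16 with bounds (3, 4): VIOLATION
Node 16 violates its bound: not (3 < 16 < 4).
Result: Not a valid BST


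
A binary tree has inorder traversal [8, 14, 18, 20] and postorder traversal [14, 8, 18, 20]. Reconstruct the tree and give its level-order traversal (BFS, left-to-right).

Inorder:   [8, 14, 18, 20]
Postorder: [14, 8, 18, 20]
Algorithm: postorder visits root last, so walk postorder right-to-left;
each value is the root of the current inorder slice — split it at that
value, recurse on the right subtree first, then the left.
Recursive splits:
  root=20; inorder splits into left=[8, 14, 18], right=[]
  root=18; inorder splits into left=[8, 14], right=[]
  root=8; inorder splits into left=[], right=[14]
  root=14; inorder splits into left=[], right=[]
Reconstructed level-order: [20, 18, 8, 14]


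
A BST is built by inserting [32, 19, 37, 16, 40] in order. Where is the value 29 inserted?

Starting tree (level order): [32, 19, 37, 16, None, None, 40]
Insertion path: 32 -> 19
Result: insert 29 as right child of 19
Final tree (level order): [32, 19, 37, 16, 29, None, 40]


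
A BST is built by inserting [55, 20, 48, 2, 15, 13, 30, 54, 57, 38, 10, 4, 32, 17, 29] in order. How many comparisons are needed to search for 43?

Search path for 43: 55 -> 20 -> 48 -> 30 -> 38
Found: False
Comparisons: 5


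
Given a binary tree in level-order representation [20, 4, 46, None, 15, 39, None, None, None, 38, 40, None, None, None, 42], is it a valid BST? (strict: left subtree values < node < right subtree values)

Level-order array: [20, 4, 46, None, 15, 39, None, None, None, 38, 40, None, None, None, 42]
Validate using subtree bounds (lo, hi): at each node, require lo < value < hi,
then recurse left with hi=value and right with lo=value.
Preorder trace (stopping at first violation):
  at node 20 with bounds (-inf, +inf): OK
  at node 4 with bounds (-inf, 20): OK
  at node 15 with bounds (4, 20): OK
  at node 46 with bounds (20, +inf): OK
  at node 39 with bounds (20, 46): OK
  at node 38 with bounds (20, 39): OK
  at node 40 with bounds (39, 46): OK
  at node 42 with bounds (40, 46): OK
No violation found at any node.
Result: Valid BST


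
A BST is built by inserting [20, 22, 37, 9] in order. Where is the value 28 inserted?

Starting tree (level order): [20, 9, 22, None, None, None, 37]
Insertion path: 20 -> 22 -> 37
Result: insert 28 as left child of 37
Final tree (level order): [20, 9, 22, None, None, None, 37, 28]


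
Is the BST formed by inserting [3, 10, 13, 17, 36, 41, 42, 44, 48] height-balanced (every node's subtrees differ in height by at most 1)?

Tree (level-order array): [3, None, 10, None, 13, None, 17, None, 36, None, 41, None, 42, None, 44, None, 48]
Definition: a tree is height-balanced if, at every node, |h(left) - h(right)| <= 1 (empty subtree has height -1).
Bottom-up per-node check:
  node 48: h_left=-1, h_right=-1, diff=0 [OK], height=0
  node 44: h_left=-1, h_right=0, diff=1 [OK], height=1
  node 42: h_left=-1, h_right=1, diff=2 [FAIL (|-1-1|=2 > 1)], height=2
  node 41: h_left=-1, h_right=2, diff=3 [FAIL (|-1-2|=3 > 1)], height=3
  node 36: h_left=-1, h_right=3, diff=4 [FAIL (|-1-3|=4 > 1)], height=4
  node 17: h_left=-1, h_right=4, diff=5 [FAIL (|-1-4|=5 > 1)], height=5
  node 13: h_left=-1, h_right=5, diff=6 [FAIL (|-1-5|=6 > 1)], height=6
  node 10: h_left=-1, h_right=6, diff=7 [FAIL (|-1-6|=7 > 1)], height=7
  node 3: h_left=-1, h_right=7, diff=8 [FAIL (|-1-7|=8 > 1)], height=8
Node 42 violates the condition: |-1 - 1| = 2 > 1.
Result: Not balanced


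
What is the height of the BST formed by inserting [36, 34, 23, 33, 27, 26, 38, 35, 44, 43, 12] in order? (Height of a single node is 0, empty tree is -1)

Insertion order: [36, 34, 23, 33, 27, 26, 38, 35, 44, 43, 12]
Tree (level-order array): [36, 34, 38, 23, 35, None, 44, 12, 33, None, None, 43, None, None, None, 27, None, None, None, 26]
Compute height bottom-up (empty subtree = -1):
  height(12) = 1 + max(-1, -1) = 0
  height(26) = 1 + max(-1, -1) = 0
  height(27) = 1 + max(0, -1) = 1
  height(33) = 1 + max(1, -1) = 2
  height(23) = 1 + max(0, 2) = 3
  height(35) = 1 + max(-1, -1) = 0
  height(34) = 1 + max(3, 0) = 4
  height(43) = 1 + max(-1, -1) = 0
  height(44) = 1 + max(0, -1) = 1
  height(38) = 1 + max(-1, 1) = 2
  height(36) = 1 + max(4, 2) = 5
Height = 5


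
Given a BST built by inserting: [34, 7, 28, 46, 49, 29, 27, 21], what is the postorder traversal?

Tree insertion order: [34, 7, 28, 46, 49, 29, 27, 21]
Tree (level-order array): [34, 7, 46, None, 28, None, 49, 27, 29, None, None, 21]
Postorder traversal: [21, 27, 29, 28, 7, 49, 46, 34]


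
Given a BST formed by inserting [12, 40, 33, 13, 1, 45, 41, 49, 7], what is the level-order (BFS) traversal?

Tree insertion order: [12, 40, 33, 13, 1, 45, 41, 49, 7]
Tree (level-order array): [12, 1, 40, None, 7, 33, 45, None, None, 13, None, 41, 49]
BFS from the root, enqueuing left then right child of each popped node:
  queue [12] -> pop 12, enqueue [1, 40], visited so far: [12]
  queue [1, 40] -> pop 1, enqueue [7], visited so far: [12, 1]
  queue [40, 7] -> pop 40, enqueue [33, 45], visited so far: [12, 1, 40]
  queue [7, 33, 45] -> pop 7, enqueue [none], visited so far: [12, 1, 40, 7]
  queue [33, 45] -> pop 33, enqueue [13], visited so far: [12, 1, 40, 7, 33]
  queue [45, 13] -> pop 45, enqueue [41, 49], visited so far: [12, 1, 40, 7, 33, 45]
  queue [13, 41, 49] -> pop 13, enqueue [none], visited so far: [12, 1, 40, 7, 33, 45, 13]
  queue [41, 49] -> pop 41, enqueue [none], visited so far: [12, 1, 40, 7, 33, 45, 13, 41]
  queue [49] -> pop 49, enqueue [none], visited so far: [12, 1, 40, 7, 33, 45, 13, 41, 49]
Result: [12, 1, 40, 7, 33, 45, 13, 41, 49]


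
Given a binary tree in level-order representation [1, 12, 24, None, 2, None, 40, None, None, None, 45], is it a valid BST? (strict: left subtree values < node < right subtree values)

Level-order array: [1, 12, 24, None, 2, None, 40, None, None, None, 45]
Validate using subtree bounds (lo, hi): at each node, require lo < value < hi,
then recurse left with hi=value and right with lo=value.
Preorder trace (stopping at first violation):
  at node 1 with bounds (-inf, +inf): OK
  at node 12 with bounds (-inf, 1): VIOLATION
Node 12 violates its bound: not (-inf < 12 < 1).
Result: Not a valid BST


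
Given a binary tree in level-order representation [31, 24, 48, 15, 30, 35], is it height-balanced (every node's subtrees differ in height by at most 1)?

Tree (level-order array): [31, 24, 48, 15, 30, 35]
Definition: a tree is height-balanced if, at every node, |h(left) - h(right)| <= 1 (empty subtree has height -1).
Bottom-up per-node check:
  node 15: h_left=-1, h_right=-1, diff=0 [OK], height=0
  node 30: h_left=-1, h_right=-1, diff=0 [OK], height=0
  node 24: h_left=0, h_right=0, diff=0 [OK], height=1
  node 35: h_left=-1, h_right=-1, diff=0 [OK], height=0
  node 48: h_left=0, h_right=-1, diff=1 [OK], height=1
  node 31: h_left=1, h_right=1, diff=0 [OK], height=2
All nodes satisfy the balance condition.
Result: Balanced


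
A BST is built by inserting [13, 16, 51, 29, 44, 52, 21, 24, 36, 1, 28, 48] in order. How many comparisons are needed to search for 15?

Search path for 15: 13 -> 16
Found: False
Comparisons: 2


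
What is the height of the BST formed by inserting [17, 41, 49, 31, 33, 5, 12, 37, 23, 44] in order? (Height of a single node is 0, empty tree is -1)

Insertion order: [17, 41, 49, 31, 33, 5, 12, 37, 23, 44]
Tree (level-order array): [17, 5, 41, None, 12, 31, 49, None, None, 23, 33, 44, None, None, None, None, 37]
Compute height bottom-up (empty subtree = -1):
  height(12) = 1 + max(-1, -1) = 0
  height(5) = 1 + max(-1, 0) = 1
  height(23) = 1 + max(-1, -1) = 0
  height(37) = 1 + max(-1, -1) = 0
  height(33) = 1 + max(-1, 0) = 1
  height(31) = 1 + max(0, 1) = 2
  height(44) = 1 + max(-1, -1) = 0
  height(49) = 1 + max(0, -1) = 1
  height(41) = 1 + max(2, 1) = 3
  height(17) = 1 + max(1, 3) = 4
Height = 4


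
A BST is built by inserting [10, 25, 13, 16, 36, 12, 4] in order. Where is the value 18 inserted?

Starting tree (level order): [10, 4, 25, None, None, 13, 36, 12, 16]
Insertion path: 10 -> 25 -> 13 -> 16
Result: insert 18 as right child of 16
Final tree (level order): [10, 4, 25, None, None, 13, 36, 12, 16, None, None, None, None, None, 18]


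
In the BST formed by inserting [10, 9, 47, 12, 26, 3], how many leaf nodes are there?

Tree built from: [10, 9, 47, 12, 26, 3]
Tree (level-order array): [10, 9, 47, 3, None, 12, None, None, None, None, 26]
Rule: A leaf has 0 children.
Per-node child counts:
  node 10: 2 child(ren)
  node 9: 1 child(ren)
  node 3: 0 child(ren)
  node 47: 1 child(ren)
  node 12: 1 child(ren)
  node 26: 0 child(ren)
Matching nodes: [3, 26]
Count of leaf nodes: 2


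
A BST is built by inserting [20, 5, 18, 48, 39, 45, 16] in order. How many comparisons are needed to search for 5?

Search path for 5: 20 -> 5
Found: True
Comparisons: 2


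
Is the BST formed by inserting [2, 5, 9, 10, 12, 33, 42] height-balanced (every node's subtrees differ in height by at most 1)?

Tree (level-order array): [2, None, 5, None, 9, None, 10, None, 12, None, 33, None, 42]
Definition: a tree is height-balanced if, at every node, |h(left) - h(right)| <= 1 (empty subtree has height -1).
Bottom-up per-node check:
  node 42: h_left=-1, h_right=-1, diff=0 [OK], height=0
  node 33: h_left=-1, h_right=0, diff=1 [OK], height=1
  node 12: h_left=-1, h_right=1, diff=2 [FAIL (|-1-1|=2 > 1)], height=2
  node 10: h_left=-1, h_right=2, diff=3 [FAIL (|-1-2|=3 > 1)], height=3
  node 9: h_left=-1, h_right=3, diff=4 [FAIL (|-1-3|=4 > 1)], height=4
  node 5: h_left=-1, h_right=4, diff=5 [FAIL (|-1-4|=5 > 1)], height=5
  node 2: h_left=-1, h_right=5, diff=6 [FAIL (|-1-5|=6 > 1)], height=6
Node 12 violates the condition: |-1 - 1| = 2 > 1.
Result: Not balanced


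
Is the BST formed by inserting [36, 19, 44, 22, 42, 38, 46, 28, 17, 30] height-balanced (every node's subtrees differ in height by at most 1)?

Tree (level-order array): [36, 19, 44, 17, 22, 42, 46, None, None, None, 28, 38, None, None, None, None, 30]
Definition: a tree is height-balanced if, at every node, |h(left) - h(right)| <= 1 (empty subtree has height -1).
Bottom-up per-node check:
  node 17: h_left=-1, h_right=-1, diff=0 [OK], height=0
  node 30: h_left=-1, h_right=-1, diff=0 [OK], height=0
  node 28: h_left=-1, h_right=0, diff=1 [OK], height=1
  node 22: h_left=-1, h_right=1, diff=2 [FAIL (|-1-1|=2 > 1)], height=2
  node 19: h_left=0, h_right=2, diff=2 [FAIL (|0-2|=2 > 1)], height=3
  node 38: h_left=-1, h_right=-1, diff=0 [OK], height=0
  node 42: h_left=0, h_right=-1, diff=1 [OK], height=1
  node 46: h_left=-1, h_right=-1, diff=0 [OK], height=0
  node 44: h_left=1, h_right=0, diff=1 [OK], height=2
  node 36: h_left=3, h_right=2, diff=1 [OK], height=4
Node 22 violates the condition: |-1 - 1| = 2 > 1.
Result: Not balanced


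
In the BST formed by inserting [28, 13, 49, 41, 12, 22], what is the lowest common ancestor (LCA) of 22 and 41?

Tree insertion order: [28, 13, 49, 41, 12, 22]
Tree (level-order array): [28, 13, 49, 12, 22, 41]
In a BST, the LCA of p=22, q=41 is the first node v on the
root-to-leaf path with p <= v <= q (go left if both < v, right if both > v).
Walk from root:
  at 28: 22 <= 28 <= 41, this is the LCA
LCA = 28


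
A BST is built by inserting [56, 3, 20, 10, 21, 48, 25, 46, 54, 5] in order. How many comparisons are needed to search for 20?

Search path for 20: 56 -> 3 -> 20
Found: True
Comparisons: 3


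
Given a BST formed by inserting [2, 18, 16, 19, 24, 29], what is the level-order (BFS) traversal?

Tree insertion order: [2, 18, 16, 19, 24, 29]
Tree (level-order array): [2, None, 18, 16, 19, None, None, None, 24, None, 29]
BFS from the root, enqueuing left then right child of each popped node:
  queue [2] -> pop 2, enqueue [18], visited so far: [2]
  queue [18] -> pop 18, enqueue [16, 19], visited so far: [2, 18]
  queue [16, 19] -> pop 16, enqueue [none], visited so far: [2, 18, 16]
  queue [19] -> pop 19, enqueue [24], visited so far: [2, 18, 16, 19]
  queue [24] -> pop 24, enqueue [29], visited so far: [2, 18, 16, 19, 24]
  queue [29] -> pop 29, enqueue [none], visited so far: [2, 18, 16, 19, 24, 29]
Result: [2, 18, 16, 19, 24, 29]


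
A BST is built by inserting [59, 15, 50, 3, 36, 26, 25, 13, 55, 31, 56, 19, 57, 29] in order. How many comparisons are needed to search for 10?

Search path for 10: 59 -> 15 -> 3 -> 13
Found: False
Comparisons: 4


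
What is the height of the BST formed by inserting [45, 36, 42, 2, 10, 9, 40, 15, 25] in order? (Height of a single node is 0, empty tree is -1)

Insertion order: [45, 36, 42, 2, 10, 9, 40, 15, 25]
Tree (level-order array): [45, 36, None, 2, 42, None, 10, 40, None, 9, 15, None, None, None, None, None, 25]
Compute height bottom-up (empty subtree = -1):
  height(9) = 1 + max(-1, -1) = 0
  height(25) = 1 + max(-1, -1) = 0
  height(15) = 1 + max(-1, 0) = 1
  height(10) = 1 + max(0, 1) = 2
  height(2) = 1 + max(-1, 2) = 3
  height(40) = 1 + max(-1, -1) = 0
  height(42) = 1 + max(0, -1) = 1
  height(36) = 1 + max(3, 1) = 4
  height(45) = 1 + max(4, -1) = 5
Height = 5


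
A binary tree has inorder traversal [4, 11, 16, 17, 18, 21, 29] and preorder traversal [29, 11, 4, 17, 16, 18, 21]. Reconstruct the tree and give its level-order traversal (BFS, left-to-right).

Inorder:  [4, 11, 16, 17, 18, 21, 29]
Preorder: [29, 11, 4, 17, 16, 18, 21]
Algorithm: preorder visits root first, so consume preorder in order;
for each root, split the current inorder slice at that value into
left-subtree inorder and right-subtree inorder, then recurse.
Recursive splits:
  root=29; inorder splits into left=[4, 11, 16, 17, 18, 21], right=[]
  root=11; inorder splits into left=[4], right=[16, 17, 18, 21]
  root=4; inorder splits into left=[], right=[]
  root=17; inorder splits into left=[16], right=[18, 21]
  root=16; inorder splits into left=[], right=[]
  root=18; inorder splits into left=[], right=[21]
  root=21; inorder splits into left=[], right=[]
Reconstructed level-order: [29, 11, 4, 17, 16, 18, 21]


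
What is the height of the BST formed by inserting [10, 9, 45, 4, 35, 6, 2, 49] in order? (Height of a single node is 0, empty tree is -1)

Insertion order: [10, 9, 45, 4, 35, 6, 2, 49]
Tree (level-order array): [10, 9, 45, 4, None, 35, 49, 2, 6]
Compute height bottom-up (empty subtree = -1):
  height(2) = 1 + max(-1, -1) = 0
  height(6) = 1 + max(-1, -1) = 0
  height(4) = 1 + max(0, 0) = 1
  height(9) = 1 + max(1, -1) = 2
  height(35) = 1 + max(-1, -1) = 0
  height(49) = 1 + max(-1, -1) = 0
  height(45) = 1 + max(0, 0) = 1
  height(10) = 1 + max(2, 1) = 3
Height = 3


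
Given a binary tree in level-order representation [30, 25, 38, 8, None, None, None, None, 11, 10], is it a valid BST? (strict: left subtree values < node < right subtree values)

Level-order array: [30, 25, 38, 8, None, None, None, None, 11, 10]
Validate using subtree bounds (lo, hi): at each node, require lo < value < hi,
then recurse left with hi=value and right with lo=value.
Preorder trace (stopping at first violation):
  at node 30 with bounds (-inf, +inf): OK
  at node 25 with bounds (-inf, 30): OK
  at node 8 with bounds (-inf, 25): OK
  at node 11 with bounds (8, 25): OK
  at node 10 with bounds (8, 11): OK
  at node 38 with bounds (30, +inf): OK
No violation found at any node.
Result: Valid BST


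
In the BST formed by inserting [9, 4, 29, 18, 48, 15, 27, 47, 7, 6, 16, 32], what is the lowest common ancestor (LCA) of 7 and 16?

Tree insertion order: [9, 4, 29, 18, 48, 15, 27, 47, 7, 6, 16, 32]
Tree (level-order array): [9, 4, 29, None, 7, 18, 48, 6, None, 15, 27, 47, None, None, None, None, 16, None, None, 32]
In a BST, the LCA of p=7, q=16 is the first node v on the
root-to-leaf path with p <= v <= q (go left if both < v, right if both > v).
Walk from root:
  at 9: 7 <= 9 <= 16, this is the LCA
LCA = 9


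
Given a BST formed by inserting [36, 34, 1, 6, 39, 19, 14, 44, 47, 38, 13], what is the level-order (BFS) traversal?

Tree insertion order: [36, 34, 1, 6, 39, 19, 14, 44, 47, 38, 13]
Tree (level-order array): [36, 34, 39, 1, None, 38, 44, None, 6, None, None, None, 47, None, 19, None, None, 14, None, 13]
BFS from the root, enqueuing left then right child of each popped node:
  queue [36] -> pop 36, enqueue [34, 39], visited so far: [36]
  queue [34, 39] -> pop 34, enqueue [1], visited so far: [36, 34]
  queue [39, 1] -> pop 39, enqueue [38, 44], visited so far: [36, 34, 39]
  queue [1, 38, 44] -> pop 1, enqueue [6], visited so far: [36, 34, 39, 1]
  queue [38, 44, 6] -> pop 38, enqueue [none], visited so far: [36, 34, 39, 1, 38]
  queue [44, 6] -> pop 44, enqueue [47], visited so far: [36, 34, 39, 1, 38, 44]
  queue [6, 47] -> pop 6, enqueue [19], visited so far: [36, 34, 39, 1, 38, 44, 6]
  queue [47, 19] -> pop 47, enqueue [none], visited so far: [36, 34, 39, 1, 38, 44, 6, 47]
  queue [19] -> pop 19, enqueue [14], visited so far: [36, 34, 39, 1, 38, 44, 6, 47, 19]
  queue [14] -> pop 14, enqueue [13], visited so far: [36, 34, 39, 1, 38, 44, 6, 47, 19, 14]
  queue [13] -> pop 13, enqueue [none], visited so far: [36, 34, 39, 1, 38, 44, 6, 47, 19, 14, 13]
Result: [36, 34, 39, 1, 38, 44, 6, 47, 19, 14, 13]


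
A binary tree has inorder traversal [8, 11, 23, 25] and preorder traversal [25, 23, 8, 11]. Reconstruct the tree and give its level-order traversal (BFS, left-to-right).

Inorder:  [8, 11, 23, 25]
Preorder: [25, 23, 8, 11]
Algorithm: preorder visits root first, so consume preorder in order;
for each root, split the current inorder slice at that value into
left-subtree inorder and right-subtree inorder, then recurse.
Recursive splits:
  root=25; inorder splits into left=[8, 11, 23], right=[]
  root=23; inorder splits into left=[8, 11], right=[]
  root=8; inorder splits into left=[], right=[11]
  root=11; inorder splits into left=[], right=[]
Reconstructed level-order: [25, 23, 8, 11]


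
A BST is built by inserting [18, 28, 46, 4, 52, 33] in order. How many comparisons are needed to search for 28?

Search path for 28: 18 -> 28
Found: True
Comparisons: 2


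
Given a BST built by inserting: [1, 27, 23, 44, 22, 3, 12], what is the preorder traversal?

Tree insertion order: [1, 27, 23, 44, 22, 3, 12]
Tree (level-order array): [1, None, 27, 23, 44, 22, None, None, None, 3, None, None, 12]
Preorder traversal: [1, 27, 23, 22, 3, 12, 44]


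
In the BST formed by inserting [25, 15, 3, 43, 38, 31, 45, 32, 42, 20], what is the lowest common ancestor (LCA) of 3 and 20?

Tree insertion order: [25, 15, 3, 43, 38, 31, 45, 32, 42, 20]
Tree (level-order array): [25, 15, 43, 3, 20, 38, 45, None, None, None, None, 31, 42, None, None, None, 32]
In a BST, the LCA of p=3, q=20 is the first node v on the
root-to-leaf path with p <= v <= q (go left if both < v, right if both > v).
Walk from root:
  at 25: both 3 and 20 < 25, go left
  at 15: 3 <= 15 <= 20, this is the LCA
LCA = 15


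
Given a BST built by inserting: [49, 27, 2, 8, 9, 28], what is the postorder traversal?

Tree insertion order: [49, 27, 2, 8, 9, 28]
Tree (level-order array): [49, 27, None, 2, 28, None, 8, None, None, None, 9]
Postorder traversal: [9, 8, 2, 28, 27, 49]


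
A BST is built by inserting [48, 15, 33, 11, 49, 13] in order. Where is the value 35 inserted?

Starting tree (level order): [48, 15, 49, 11, 33, None, None, None, 13]
Insertion path: 48 -> 15 -> 33
Result: insert 35 as right child of 33
Final tree (level order): [48, 15, 49, 11, 33, None, None, None, 13, None, 35]


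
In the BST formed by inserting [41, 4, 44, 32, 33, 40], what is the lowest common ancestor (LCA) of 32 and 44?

Tree insertion order: [41, 4, 44, 32, 33, 40]
Tree (level-order array): [41, 4, 44, None, 32, None, None, None, 33, None, 40]
In a BST, the LCA of p=32, q=44 is the first node v on the
root-to-leaf path with p <= v <= q (go left if both < v, right if both > v).
Walk from root:
  at 41: 32 <= 41 <= 44, this is the LCA
LCA = 41


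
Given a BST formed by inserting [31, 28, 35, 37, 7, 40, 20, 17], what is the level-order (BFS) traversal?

Tree insertion order: [31, 28, 35, 37, 7, 40, 20, 17]
Tree (level-order array): [31, 28, 35, 7, None, None, 37, None, 20, None, 40, 17]
BFS from the root, enqueuing left then right child of each popped node:
  queue [31] -> pop 31, enqueue [28, 35], visited so far: [31]
  queue [28, 35] -> pop 28, enqueue [7], visited so far: [31, 28]
  queue [35, 7] -> pop 35, enqueue [37], visited so far: [31, 28, 35]
  queue [7, 37] -> pop 7, enqueue [20], visited so far: [31, 28, 35, 7]
  queue [37, 20] -> pop 37, enqueue [40], visited so far: [31, 28, 35, 7, 37]
  queue [20, 40] -> pop 20, enqueue [17], visited so far: [31, 28, 35, 7, 37, 20]
  queue [40, 17] -> pop 40, enqueue [none], visited so far: [31, 28, 35, 7, 37, 20, 40]
  queue [17] -> pop 17, enqueue [none], visited so far: [31, 28, 35, 7, 37, 20, 40, 17]
Result: [31, 28, 35, 7, 37, 20, 40, 17]


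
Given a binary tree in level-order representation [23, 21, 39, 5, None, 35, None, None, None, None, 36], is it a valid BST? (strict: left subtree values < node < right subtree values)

Level-order array: [23, 21, 39, 5, None, 35, None, None, None, None, 36]
Validate using subtree bounds (lo, hi): at each node, require lo < value < hi,
then recurse left with hi=value and right with lo=value.
Preorder trace (stopping at first violation):
  at node 23 with bounds (-inf, +inf): OK
  at node 21 with bounds (-inf, 23): OK
  at node 5 with bounds (-inf, 21): OK
  at node 39 with bounds (23, +inf): OK
  at node 35 with bounds (23, 39): OK
  at node 36 with bounds (35, 39): OK
No violation found at any node.
Result: Valid BST


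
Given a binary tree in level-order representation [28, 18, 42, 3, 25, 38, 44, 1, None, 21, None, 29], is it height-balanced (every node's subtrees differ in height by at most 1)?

Tree (level-order array): [28, 18, 42, 3, 25, 38, 44, 1, None, 21, None, 29]
Definition: a tree is height-balanced if, at every node, |h(left) - h(right)| <= 1 (empty subtree has height -1).
Bottom-up per-node check:
  node 1: h_left=-1, h_right=-1, diff=0 [OK], height=0
  node 3: h_left=0, h_right=-1, diff=1 [OK], height=1
  node 21: h_left=-1, h_right=-1, diff=0 [OK], height=0
  node 25: h_left=0, h_right=-1, diff=1 [OK], height=1
  node 18: h_left=1, h_right=1, diff=0 [OK], height=2
  node 29: h_left=-1, h_right=-1, diff=0 [OK], height=0
  node 38: h_left=0, h_right=-1, diff=1 [OK], height=1
  node 44: h_left=-1, h_right=-1, diff=0 [OK], height=0
  node 42: h_left=1, h_right=0, diff=1 [OK], height=2
  node 28: h_left=2, h_right=2, diff=0 [OK], height=3
All nodes satisfy the balance condition.
Result: Balanced


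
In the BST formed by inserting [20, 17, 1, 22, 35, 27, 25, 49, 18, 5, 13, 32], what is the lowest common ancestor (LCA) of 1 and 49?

Tree insertion order: [20, 17, 1, 22, 35, 27, 25, 49, 18, 5, 13, 32]
Tree (level-order array): [20, 17, 22, 1, 18, None, 35, None, 5, None, None, 27, 49, None, 13, 25, 32]
In a BST, the LCA of p=1, q=49 is the first node v on the
root-to-leaf path with p <= v <= q (go left if both < v, right if both > v).
Walk from root:
  at 20: 1 <= 20 <= 49, this is the LCA
LCA = 20


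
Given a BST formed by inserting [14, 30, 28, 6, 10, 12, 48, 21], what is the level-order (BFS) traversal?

Tree insertion order: [14, 30, 28, 6, 10, 12, 48, 21]
Tree (level-order array): [14, 6, 30, None, 10, 28, 48, None, 12, 21]
BFS from the root, enqueuing left then right child of each popped node:
  queue [14] -> pop 14, enqueue [6, 30], visited so far: [14]
  queue [6, 30] -> pop 6, enqueue [10], visited so far: [14, 6]
  queue [30, 10] -> pop 30, enqueue [28, 48], visited so far: [14, 6, 30]
  queue [10, 28, 48] -> pop 10, enqueue [12], visited so far: [14, 6, 30, 10]
  queue [28, 48, 12] -> pop 28, enqueue [21], visited so far: [14, 6, 30, 10, 28]
  queue [48, 12, 21] -> pop 48, enqueue [none], visited so far: [14, 6, 30, 10, 28, 48]
  queue [12, 21] -> pop 12, enqueue [none], visited so far: [14, 6, 30, 10, 28, 48, 12]
  queue [21] -> pop 21, enqueue [none], visited so far: [14, 6, 30, 10, 28, 48, 12, 21]
Result: [14, 6, 30, 10, 28, 48, 12, 21]


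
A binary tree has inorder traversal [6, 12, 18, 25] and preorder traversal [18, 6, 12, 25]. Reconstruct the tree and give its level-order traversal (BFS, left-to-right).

Inorder:  [6, 12, 18, 25]
Preorder: [18, 6, 12, 25]
Algorithm: preorder visits root first, so consume preorder in order;
for each root, split the current inorder slice at that value into
left-subtree inorder and right-subtree inorder, then recurse.
Recursive splits:
  root=18; inorder splits into left=[6, 12], right=[25]
  root=6; inorder splits into left=[], right=[12]
  root=12; inorder splits into left=[], right=[]
  root=25; inorder splits into left=[], right=[]
Reconstructed level-order: [18, 6, 25, 12]


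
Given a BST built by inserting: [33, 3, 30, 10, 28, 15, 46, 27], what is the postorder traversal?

Tree insertion order: [33, 3, 30, 10, 28, 15, 46, 27]
Tree (level-order array): [33, 3, 46, None, 30, None, None, 10, None, None, 28, 15, None, None, 27]
Postorder traversal: [27, 15, 28, 10, 30, 3, 46, 33]


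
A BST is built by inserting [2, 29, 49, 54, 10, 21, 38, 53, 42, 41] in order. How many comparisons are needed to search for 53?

Search path for 53: 2 -> 29 -> 49 -> 54 -> 53
Found: True
Comparisons: 5


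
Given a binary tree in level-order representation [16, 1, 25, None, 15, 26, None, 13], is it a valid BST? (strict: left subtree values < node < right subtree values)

Level-order array: [16, 1, 25, None, 15, 26, None, 13]
Validate using subtree bounds (lo, hi): at each node, require lo < value < hi,
then recurse left with hi=value and right with lo=value.
Preorder trace (stopping at first violation):
  at node 16 with bounds (-inf, +inf): OK
  at node 1 with bounds (-inf, 16): OK
  at node 15 with bounds (1, 16): OK
  at node 13 with bounds (1, 15): OK
  at node 25 with bounds (16, +inf): OK
  at node 26 with bounds (16, 25): VIOLATION
Node 26 violates its bound: not (16 < 26 < 25).
Result: Not a valid BST


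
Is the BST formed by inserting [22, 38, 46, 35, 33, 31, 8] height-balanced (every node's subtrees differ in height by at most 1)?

Tree (level-order array): [22, 8, 38, None, None, 35, 46, 33, None, None, None, 31]
Definition: a tree is height-balanced if, at every node, |h(left) - h(right)| <= 1 (empty subtree has height -1).
Bottom-up per-node check:
  node 8: h_left=-1, h_right=-1, diff=0 [OK], height=0
  node 31: h_left=-1, h_right=-1, diff=0 [OK], height=0
  node 33: h_left=0, h_right=-1, diff=1 [OK], height=1
  node 35: h_left=1, h_right=-1, diff=2 [FAIL (|1--1|=2 > 1)], height=2
  node 46: h_left=-1, h_right=-1, diff=0 [OK], height=0
  node 38: h_left=2, h_right=0, diff=2 [FAIL (|2-0|=2 > 1)], height=3
  node 22: h_left=0, h_right=3, diff=3 [FAIL (|0-3|=3 > 1)], height=4
Node 35 violates the condition: |1 - -1| = 2 > 1.
Result: Not balanced


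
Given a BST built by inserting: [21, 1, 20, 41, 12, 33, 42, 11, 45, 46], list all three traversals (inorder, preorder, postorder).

Tree insertion order: [21, 1, 20, 41, 12, 33, 42, 11, 45, 46]
Tree (level-order array): [21, 1, 41, None, 20, 33, 42, 12, None, None, None, None, 45, 11, None, None, 46]
Inorder (L, root, R): [1, 11, 12, 20, 21, 33, 41, 42, 45, 46]
Preorder (root, L, R): [21, 1, 20, 12, 11, 41, 33, 42, 45, 46]
Postorder (L, R, root): [11, 12, 20, 1, 33, 46, 45, 42, 41, 21]


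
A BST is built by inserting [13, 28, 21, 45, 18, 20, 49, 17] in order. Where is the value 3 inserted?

Starting tree (level order): [13, None, 28, 21, 45, 18, None, None, 49, 17, 20]
Insertion path: 13
Result: insert 3 as left child of 13
Final tree (level order): [13, 3, 28, None, None, 21, 45, 18, None, None, 49, 17, 20]


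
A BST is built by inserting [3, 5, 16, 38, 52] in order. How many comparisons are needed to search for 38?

Search path for 38: 3 -> 5 -> 16 -> 38
Found: True
Comparisons: 4


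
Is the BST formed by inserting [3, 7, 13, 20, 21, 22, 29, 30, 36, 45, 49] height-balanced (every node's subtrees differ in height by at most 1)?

Tree (level-order array): [3, None, 7, None, 13, None, 20, None, 21, None, 22, None, 29, None, 30, None, 36, None, 45, None, 49]
Definition: a tree is height-balanced if, at every node, |h(left) - h(right)| <= 1 (empty subtree has height -1).
Bottom-up per-node check:
  node 49: h_left=-1, h_right=-1, diff=0 [OK], height=0
  node 45: h_left=-1, h_right=0, diff=1 [OK], height=1
  node 36: h_left=-1, h_right=1, diff=2 [FAIL (|-1-1|=2 > 1)], height=2
  node 30: h_left=-1, h_right=2, diff=3 [FAIL (|-1-2|=3 > 1)], height=3
  node 29: h_left=-1, h_right=3, diff=4 [FAIL (|-1-3|=4 > 1)], height=4
  node 22: h_left=-1, h_right=4, diff=5 [FAIL (|-1-4|=5 > 1)], height=5
  node 21: h_left=-1, h_right=5, diff=6 [FAIL (|-1-5|=6 > 1)], height=6
  node 20: h_left=-1, h_right=6, diff=7 [FAIL (|-1-6|=7 > 1)], height=7
  node 13: h_left=-1, h_right=7, diff=8 [FAIL (|-1-7|=8 > 1)], height=8
  node 7: h_left=-1, h_right=8, diff=9 [FAIL (|-1-8|=9 > 1)], height=9
  node 3: h_left=-1, h_right=9, diff=10 [FAIL (|-1-9|=10 > 1)], height=10
Node 36 violates the condition: |-1 - 1| = 2 > 1.
Result: Not balanced
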